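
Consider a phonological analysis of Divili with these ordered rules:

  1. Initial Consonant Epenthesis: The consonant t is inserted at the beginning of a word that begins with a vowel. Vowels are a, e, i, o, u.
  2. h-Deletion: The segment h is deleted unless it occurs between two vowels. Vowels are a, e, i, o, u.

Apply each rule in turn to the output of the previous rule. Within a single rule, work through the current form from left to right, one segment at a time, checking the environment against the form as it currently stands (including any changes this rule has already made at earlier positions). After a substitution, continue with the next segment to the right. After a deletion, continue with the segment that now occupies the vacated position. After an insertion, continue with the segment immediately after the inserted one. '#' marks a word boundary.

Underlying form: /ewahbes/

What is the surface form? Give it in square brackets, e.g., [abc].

1 Initial Consonant Epenthesis: [ewahbes] → [tewahbes]
2 h-Deletion: [tewahbes] → [tewabes]

[tewabes]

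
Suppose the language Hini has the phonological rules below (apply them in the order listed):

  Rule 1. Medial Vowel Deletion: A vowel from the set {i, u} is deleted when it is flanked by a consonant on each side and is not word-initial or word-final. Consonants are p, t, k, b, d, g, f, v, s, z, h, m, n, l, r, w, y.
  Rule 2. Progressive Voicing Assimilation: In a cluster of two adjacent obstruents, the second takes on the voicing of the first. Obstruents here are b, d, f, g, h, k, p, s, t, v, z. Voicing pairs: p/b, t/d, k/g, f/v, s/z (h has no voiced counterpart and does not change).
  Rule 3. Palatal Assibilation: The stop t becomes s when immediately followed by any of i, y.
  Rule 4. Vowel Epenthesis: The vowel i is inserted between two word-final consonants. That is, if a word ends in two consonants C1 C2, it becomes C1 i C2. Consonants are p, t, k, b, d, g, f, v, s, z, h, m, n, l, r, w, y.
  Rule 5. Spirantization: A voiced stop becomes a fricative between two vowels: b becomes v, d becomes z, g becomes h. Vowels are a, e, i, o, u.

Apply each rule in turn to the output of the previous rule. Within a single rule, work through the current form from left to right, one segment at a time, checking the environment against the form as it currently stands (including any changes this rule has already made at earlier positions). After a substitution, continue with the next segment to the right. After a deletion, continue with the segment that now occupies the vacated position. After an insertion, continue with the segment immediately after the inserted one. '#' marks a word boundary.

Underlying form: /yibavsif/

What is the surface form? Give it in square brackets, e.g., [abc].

Rule 1 Medial Vowel Deletion: [yibavsif] → [ybavsf]
Rule 2 Progressive Voicing Assimilation: [ybavsf] → [ybavzv]
Rule 3 Palatal Assibilation: no change — [ybavzv]
Rule 4 Vowel Epenthesis: [ybavzv] → [ybavziv]
Rule 5 Spirantization: no change — [ybavziv]

[ybavziv]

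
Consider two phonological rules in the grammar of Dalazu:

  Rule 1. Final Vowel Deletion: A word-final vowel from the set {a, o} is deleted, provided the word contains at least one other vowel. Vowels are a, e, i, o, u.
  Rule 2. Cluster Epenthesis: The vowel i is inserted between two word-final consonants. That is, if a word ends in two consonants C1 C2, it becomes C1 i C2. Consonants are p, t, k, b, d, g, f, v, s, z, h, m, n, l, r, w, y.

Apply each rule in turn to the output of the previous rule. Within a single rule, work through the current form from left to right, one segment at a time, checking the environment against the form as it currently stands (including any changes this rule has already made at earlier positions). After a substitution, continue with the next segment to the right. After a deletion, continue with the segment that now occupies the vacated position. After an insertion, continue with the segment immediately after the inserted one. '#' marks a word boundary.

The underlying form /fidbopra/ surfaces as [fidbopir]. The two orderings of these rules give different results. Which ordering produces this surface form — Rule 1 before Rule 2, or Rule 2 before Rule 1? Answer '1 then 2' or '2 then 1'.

Order 1 then 2:
  1 Final Vowel Deletion: [fidbopra] → [fidbopr]
  2 Cluster Epenthesis: [fidbopr] → [fidbopir]
  result: [fidbopir]
Order 2 then 1:
  2 Cluster Epenthesis: no change — [fidbopra]
  1 Final Vowel Deletion: [fidbopra] → [fidbopr]
  result: [fidbopr]

1 then 2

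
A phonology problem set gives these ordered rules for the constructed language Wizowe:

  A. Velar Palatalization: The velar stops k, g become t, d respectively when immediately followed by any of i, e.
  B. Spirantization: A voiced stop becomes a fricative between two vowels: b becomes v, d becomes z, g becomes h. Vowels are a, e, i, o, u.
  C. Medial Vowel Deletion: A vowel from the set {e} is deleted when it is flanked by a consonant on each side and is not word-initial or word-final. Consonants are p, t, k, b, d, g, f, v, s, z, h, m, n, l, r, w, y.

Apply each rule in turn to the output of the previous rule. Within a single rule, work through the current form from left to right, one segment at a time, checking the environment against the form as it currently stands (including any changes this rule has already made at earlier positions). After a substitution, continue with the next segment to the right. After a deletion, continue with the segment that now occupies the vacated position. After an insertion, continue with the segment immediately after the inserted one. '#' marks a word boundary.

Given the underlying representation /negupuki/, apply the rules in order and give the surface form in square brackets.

A Velar Palatalization: [negupuki] → [neguputi]
B Spirantization: [neguputi] → [nehuputi]
C Medial Vowel Deletion: [nehuputi] → [nhuputi]

[nhuputi]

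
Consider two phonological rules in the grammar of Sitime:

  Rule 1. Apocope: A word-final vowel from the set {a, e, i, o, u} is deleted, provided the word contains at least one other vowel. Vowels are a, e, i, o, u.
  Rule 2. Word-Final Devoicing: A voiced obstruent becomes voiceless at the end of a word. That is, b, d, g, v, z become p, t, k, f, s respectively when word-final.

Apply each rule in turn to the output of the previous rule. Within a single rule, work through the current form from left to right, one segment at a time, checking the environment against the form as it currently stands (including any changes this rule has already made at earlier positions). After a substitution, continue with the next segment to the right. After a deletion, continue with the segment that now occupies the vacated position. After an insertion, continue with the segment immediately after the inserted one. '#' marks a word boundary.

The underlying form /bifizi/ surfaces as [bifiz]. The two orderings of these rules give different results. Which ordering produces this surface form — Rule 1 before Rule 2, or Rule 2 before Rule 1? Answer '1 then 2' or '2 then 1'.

2 then 1

Order 1 then 2:
  1 Apocope: [bifizi] → [bifiz]
  2 Word-Final Devoicing: [bifiz] → [bifis]
  result: [bifis]
Order 2 then 1:
  2 Word-Final Devoicing: no change — [bifizi]
  1 Apocope: [bifizi] → [bifiz]
  result: [bifiz]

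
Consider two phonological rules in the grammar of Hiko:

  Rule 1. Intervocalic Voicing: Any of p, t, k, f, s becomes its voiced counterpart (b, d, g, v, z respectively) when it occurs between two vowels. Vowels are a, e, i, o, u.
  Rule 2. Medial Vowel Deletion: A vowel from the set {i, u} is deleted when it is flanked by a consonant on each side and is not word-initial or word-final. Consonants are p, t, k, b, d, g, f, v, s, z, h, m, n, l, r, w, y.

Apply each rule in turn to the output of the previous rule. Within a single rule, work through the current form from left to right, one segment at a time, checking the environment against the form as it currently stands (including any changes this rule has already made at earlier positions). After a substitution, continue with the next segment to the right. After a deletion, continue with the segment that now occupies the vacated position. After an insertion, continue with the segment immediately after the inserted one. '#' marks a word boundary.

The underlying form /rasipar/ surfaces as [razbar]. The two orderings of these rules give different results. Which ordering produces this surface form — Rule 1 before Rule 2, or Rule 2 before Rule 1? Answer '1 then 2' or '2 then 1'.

1 then 2

Order 1 then 2:
  1 Intervocalic Voicing: [rasipar] → [razibar]
  2 Medial Vowel Deletion: [razibar] → [razbar]
  result: [razbar]
Order 2 then 1:
  2 Medial Vowel Deletion: [rasipar] → [raspar]
  1 Intervocalic Voicing: no change — [raspar]
  result: [raspar]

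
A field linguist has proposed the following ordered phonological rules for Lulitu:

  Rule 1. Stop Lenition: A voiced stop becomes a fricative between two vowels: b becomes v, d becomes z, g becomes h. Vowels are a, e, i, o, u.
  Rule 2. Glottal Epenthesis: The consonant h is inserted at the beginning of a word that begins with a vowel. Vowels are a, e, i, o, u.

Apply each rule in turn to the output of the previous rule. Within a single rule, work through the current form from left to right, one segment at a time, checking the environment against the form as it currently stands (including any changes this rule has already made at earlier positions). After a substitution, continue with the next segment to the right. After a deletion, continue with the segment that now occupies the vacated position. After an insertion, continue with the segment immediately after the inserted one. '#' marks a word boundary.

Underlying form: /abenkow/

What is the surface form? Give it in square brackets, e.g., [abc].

[havenkow]

Rule 1 Stop Lenition: [abenkow] → [avenkow]
Rule 2 Glottal Epenthesis: [avenkow] → [havenkow]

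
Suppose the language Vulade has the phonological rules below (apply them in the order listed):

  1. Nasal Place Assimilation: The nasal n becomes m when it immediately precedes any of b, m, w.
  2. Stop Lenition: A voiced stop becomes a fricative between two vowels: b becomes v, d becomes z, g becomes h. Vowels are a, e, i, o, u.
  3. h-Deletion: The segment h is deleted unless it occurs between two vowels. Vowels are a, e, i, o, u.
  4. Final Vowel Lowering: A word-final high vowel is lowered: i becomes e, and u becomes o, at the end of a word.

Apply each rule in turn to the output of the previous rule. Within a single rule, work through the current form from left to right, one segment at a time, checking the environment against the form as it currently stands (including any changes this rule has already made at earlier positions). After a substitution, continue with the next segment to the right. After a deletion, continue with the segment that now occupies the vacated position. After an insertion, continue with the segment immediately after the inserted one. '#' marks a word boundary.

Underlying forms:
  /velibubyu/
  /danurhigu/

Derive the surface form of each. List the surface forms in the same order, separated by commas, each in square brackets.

/velibubyu/:
  1 Nasal Place Assimilation: no change — [velibubyu]
  2 Stop Lenition: [velibubyu] → [velivubyu]
  3 h-Deletion: no change — [velivubyu]
  4 Final Vowel Lowering: [velivubyu] → [velivubyo]
/danurhigu/:
  1 Nasal Place Assimilation: no change — [danurhigu]
  2 Stop Lenition: [danurhigu] → [danurhihu]
  3 h-Deletion: [danurhihu] → [danurihu]
  4 Final Vowel Lowering: [danurihu] → [danuriho]

[velivubyo], [danuriho]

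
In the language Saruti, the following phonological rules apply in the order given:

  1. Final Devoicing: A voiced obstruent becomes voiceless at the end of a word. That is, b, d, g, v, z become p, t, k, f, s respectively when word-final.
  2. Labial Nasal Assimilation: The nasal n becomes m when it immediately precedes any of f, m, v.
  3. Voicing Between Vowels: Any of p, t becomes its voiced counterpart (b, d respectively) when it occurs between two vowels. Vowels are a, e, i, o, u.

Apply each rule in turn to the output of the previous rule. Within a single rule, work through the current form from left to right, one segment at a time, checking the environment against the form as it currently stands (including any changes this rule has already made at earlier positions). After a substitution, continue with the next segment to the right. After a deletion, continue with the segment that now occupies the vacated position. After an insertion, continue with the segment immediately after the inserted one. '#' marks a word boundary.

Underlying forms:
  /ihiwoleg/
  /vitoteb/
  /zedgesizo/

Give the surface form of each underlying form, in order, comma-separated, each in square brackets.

[ihiwolek], [vidodep], [zedgesizo]

/ihiwoleg/:
  1 Final Devoicing: [ihiwoleg] → [ihiwolek]
  2 Labial Nasal Assimilation: no change — [ihiwolek]
  3 Voicing Between Vowels: no change — [ihiwolek]
/vitoteb/:
  1 Final Devoicing: [vitoteb] → [vitotep]
  2 Labial Nasal Assimilation: no change — [vitotep]
  3 Voicing Between Vowels: [vitotep] → [vidodep]
/zedgesizo/:
  1 Final Devoicing: no change — [zedgesizo]
  2 Labial Nasal Assimilation: no change — [zedgesizo]
  3 Voicing Between Vowels: no change — [zedgesizo]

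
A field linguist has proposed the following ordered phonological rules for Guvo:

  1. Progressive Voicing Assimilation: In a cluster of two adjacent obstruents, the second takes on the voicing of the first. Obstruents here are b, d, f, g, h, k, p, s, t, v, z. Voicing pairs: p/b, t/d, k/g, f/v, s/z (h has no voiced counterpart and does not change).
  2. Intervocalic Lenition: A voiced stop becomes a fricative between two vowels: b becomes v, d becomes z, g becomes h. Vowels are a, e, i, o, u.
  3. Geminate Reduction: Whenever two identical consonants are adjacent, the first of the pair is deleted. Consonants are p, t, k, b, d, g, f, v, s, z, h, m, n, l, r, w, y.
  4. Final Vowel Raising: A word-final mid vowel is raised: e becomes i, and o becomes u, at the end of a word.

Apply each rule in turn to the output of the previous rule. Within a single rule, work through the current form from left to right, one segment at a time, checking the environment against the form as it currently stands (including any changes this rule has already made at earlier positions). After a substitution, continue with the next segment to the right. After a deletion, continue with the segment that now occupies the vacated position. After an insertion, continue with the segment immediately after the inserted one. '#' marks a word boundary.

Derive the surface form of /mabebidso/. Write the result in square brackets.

[mavevidzu]

1 Progressive Voicing Assimilation: [mabebidso] → [mabebidzo]
2 Intervocalic Lenition: [mabebidzo] → [mavevidzo]
3 Geminate Reduction: no change — [mavevidzo]
4 Final Vowel Raising: [mavevidzo] → [mavevidzu]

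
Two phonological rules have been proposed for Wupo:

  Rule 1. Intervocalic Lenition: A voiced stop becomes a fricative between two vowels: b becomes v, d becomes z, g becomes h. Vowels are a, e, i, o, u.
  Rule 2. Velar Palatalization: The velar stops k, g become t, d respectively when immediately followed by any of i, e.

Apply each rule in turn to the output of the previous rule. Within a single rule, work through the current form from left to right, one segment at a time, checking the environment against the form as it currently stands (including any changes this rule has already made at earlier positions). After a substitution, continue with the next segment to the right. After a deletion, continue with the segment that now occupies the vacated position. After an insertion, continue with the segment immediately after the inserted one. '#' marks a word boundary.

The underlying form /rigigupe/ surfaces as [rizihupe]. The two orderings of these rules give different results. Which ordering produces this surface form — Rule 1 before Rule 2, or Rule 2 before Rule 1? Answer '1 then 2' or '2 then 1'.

2 then 1

Order 1 then 2:
  1 Intervocalic Lenition: [rigigupe] → [rihihupe]
  2 Velar Palatalization: no change — [rihihupe]
  result: [rihihupe]
Order 2 then 1:
  2 Velar Palatalization: [rigigupe] → [ridigupe]
  1 Intervocalic Lenition: [ridigupe] → [rizihupe]
  result: [rizihupe]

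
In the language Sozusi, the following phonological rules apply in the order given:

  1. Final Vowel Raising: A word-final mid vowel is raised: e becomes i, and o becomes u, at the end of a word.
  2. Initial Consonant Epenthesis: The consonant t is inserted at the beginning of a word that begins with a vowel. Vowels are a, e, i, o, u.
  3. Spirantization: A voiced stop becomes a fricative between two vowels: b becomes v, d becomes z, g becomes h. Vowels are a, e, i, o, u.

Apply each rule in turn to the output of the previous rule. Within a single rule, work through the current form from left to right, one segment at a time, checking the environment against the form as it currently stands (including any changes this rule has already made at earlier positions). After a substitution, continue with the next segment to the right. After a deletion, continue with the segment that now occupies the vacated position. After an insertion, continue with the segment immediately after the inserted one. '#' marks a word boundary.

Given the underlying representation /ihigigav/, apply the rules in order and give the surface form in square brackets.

1 Final Vowel Raising: no change — [ihigigav]
2 Initial Consonant Epenthesis: [ihigigav] → [tihigigav]
3 Spirantization: [tihigigav] → [tihihihav]

[tihihihav]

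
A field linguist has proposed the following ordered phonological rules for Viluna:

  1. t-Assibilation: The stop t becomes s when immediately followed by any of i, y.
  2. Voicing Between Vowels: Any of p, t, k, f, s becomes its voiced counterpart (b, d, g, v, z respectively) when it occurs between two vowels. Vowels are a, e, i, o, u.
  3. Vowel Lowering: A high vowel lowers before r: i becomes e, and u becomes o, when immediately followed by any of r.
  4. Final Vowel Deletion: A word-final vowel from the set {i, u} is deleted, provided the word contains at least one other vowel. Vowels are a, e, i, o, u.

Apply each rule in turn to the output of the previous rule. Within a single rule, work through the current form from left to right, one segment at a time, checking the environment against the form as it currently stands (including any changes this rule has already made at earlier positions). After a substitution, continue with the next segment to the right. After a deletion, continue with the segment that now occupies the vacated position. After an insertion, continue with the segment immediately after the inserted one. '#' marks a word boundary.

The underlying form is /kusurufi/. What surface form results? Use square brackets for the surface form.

[kuzoruv]

1 t-Assibilation: no change — [kusurufi]
2 Voicing Between Vowels: [kusurufi] → [kuzuruvi]
3 Vowel Lowering: [kuzuruvi] → [kuzoruvi]
4 Final Vowel Deletion: [kuzoruvi] → [kuzoruv]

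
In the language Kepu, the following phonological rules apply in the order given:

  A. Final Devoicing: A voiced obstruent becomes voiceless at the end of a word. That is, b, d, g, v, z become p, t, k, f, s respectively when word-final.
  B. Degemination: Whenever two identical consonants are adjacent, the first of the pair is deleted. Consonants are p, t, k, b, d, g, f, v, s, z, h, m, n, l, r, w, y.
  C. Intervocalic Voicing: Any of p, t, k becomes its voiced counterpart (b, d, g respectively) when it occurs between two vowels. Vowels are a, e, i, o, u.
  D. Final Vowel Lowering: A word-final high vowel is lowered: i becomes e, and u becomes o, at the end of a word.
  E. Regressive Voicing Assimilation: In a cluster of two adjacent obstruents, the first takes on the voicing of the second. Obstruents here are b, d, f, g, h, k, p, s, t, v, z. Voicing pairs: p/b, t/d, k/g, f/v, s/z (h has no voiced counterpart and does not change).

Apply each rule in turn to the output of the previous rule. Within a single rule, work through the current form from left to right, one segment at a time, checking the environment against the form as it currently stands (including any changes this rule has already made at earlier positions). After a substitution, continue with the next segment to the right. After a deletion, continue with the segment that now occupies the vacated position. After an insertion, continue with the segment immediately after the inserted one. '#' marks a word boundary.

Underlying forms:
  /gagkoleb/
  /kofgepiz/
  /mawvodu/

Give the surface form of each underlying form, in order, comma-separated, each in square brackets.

/gagkoleb/:
  A Final Devoicing: [gagkoleb] → [gagkolep]
  B Degemination: no change — [gagkolep]
  C Intervocalic Voicing: no change — [gagkolep]
  D Final Vowel Lowering: no change — [gagkolep]
  E Regressive Voicing Assimilation: [gagkolep] → [gakkolep]
/kofgepiz/:
  A Final Devoicing: [kofgepiz] → [kofgepis]
  B Degemination: no change — [kofgepis]
  C Intervocalic Voicing: [kofgepis] → [kofgebis]
  D Final Vowel Lowering: no change — [kofgebis]
  E Regressive Voicing Assimilation: [kofgebis] → [kovgebis]
/mawvodu/:
  A Final Devoicing: no change — [mawvodu]
  B Degemination: no change — [mawvodu]
  C Intervocalic Voicing: no change — [mawvodu]
  D Final Vowel Lowering: [mawvodu] → [mawvodo]
  E Regressive Voicing Assimilation: no change — [mawvodo]

[gakkolep], [kovgebis], [mawvodo]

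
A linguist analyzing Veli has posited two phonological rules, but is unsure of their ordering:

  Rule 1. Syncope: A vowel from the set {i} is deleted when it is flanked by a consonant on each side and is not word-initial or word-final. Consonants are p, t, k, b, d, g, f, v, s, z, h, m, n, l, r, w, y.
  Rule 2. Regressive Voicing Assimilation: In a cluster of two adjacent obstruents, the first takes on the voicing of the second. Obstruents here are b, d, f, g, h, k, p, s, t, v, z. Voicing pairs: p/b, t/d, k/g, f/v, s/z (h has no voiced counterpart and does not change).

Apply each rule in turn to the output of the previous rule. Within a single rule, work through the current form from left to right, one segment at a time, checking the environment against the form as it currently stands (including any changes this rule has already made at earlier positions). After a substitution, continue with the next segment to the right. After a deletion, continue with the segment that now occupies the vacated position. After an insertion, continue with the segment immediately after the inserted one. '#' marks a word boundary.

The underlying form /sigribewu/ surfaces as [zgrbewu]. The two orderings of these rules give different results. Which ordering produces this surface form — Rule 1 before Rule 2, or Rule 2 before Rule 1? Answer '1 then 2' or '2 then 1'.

1 then 2

Order 1 then 2:
  1 Syncope: [sigribewu] → [sgrbewu]
  2 Regressive Voicing Assimilation: [sgrbewu] → [zgrbewu]
  result: [zgrbewu]
Order 2 then 1:
  2 Regressive Voicing Assimilation: no change — [sigribewu]
  1 Syncope: [sigribewu] → [sgrbewu]
  result: [sgrbewu]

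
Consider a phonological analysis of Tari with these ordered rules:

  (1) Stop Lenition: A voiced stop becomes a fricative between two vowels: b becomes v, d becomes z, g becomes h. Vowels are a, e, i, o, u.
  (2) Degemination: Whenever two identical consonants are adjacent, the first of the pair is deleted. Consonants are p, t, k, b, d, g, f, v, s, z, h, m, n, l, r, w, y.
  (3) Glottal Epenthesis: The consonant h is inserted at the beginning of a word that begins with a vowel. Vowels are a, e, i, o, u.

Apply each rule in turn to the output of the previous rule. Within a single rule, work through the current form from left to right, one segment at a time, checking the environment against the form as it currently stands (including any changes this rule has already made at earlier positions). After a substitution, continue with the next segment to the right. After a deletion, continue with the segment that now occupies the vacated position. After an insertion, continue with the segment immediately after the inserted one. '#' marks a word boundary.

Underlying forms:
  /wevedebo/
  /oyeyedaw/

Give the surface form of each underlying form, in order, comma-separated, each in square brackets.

[wevezevo], [hoyeyezaw]

/wevedebo/:
  (1) Stop Lenition: [wevedebo] → [wevezevo]
  (2) Degemination: no change — [wevezevo]
  (3) Glottal Epenthesis: no change — [wevezevo]
/oyeyedaw/:
  (1) Stop Lenition: [oyeyedaw] → [oyeyezaw]
  (2) Degemination: no change — [oyeyezaw]
  (3) Glottal Epenthesis: [oyeyezaw] → [hoyeyezaw]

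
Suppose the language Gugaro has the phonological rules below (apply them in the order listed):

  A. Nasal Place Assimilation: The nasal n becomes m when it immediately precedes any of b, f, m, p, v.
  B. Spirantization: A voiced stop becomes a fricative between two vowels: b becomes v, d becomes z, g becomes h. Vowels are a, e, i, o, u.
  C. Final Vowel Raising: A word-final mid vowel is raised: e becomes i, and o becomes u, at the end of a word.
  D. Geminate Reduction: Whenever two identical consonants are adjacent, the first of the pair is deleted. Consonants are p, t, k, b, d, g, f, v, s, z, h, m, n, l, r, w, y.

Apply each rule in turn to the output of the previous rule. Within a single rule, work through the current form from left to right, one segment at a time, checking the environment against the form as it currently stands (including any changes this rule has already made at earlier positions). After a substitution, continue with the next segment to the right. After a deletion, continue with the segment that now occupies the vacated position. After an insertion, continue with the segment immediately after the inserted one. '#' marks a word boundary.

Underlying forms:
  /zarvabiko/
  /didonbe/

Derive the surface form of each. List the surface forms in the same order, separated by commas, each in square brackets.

/zarvabiko/:
  A Nasal Place Assimilation: no change — [zarvabiko]
  B Spirantization: [zarvabiko] → [zarvaviko]
  C Final Vowel Raising: [zarvaviko] → [zarvaviku]
  D Geminate Reduction: no change — [zarvaviku]
/didonbe/:
  A Nasal Place Assimilation: [didonbe] → [didombe]
  B Spirantization: [didombe] → [dizombe]
  C Final Vowel Raising: [dizombe] → [dizombi]
  D Geminate Reduction: no change — [dizombi]

[zarvaviku], [dizombi]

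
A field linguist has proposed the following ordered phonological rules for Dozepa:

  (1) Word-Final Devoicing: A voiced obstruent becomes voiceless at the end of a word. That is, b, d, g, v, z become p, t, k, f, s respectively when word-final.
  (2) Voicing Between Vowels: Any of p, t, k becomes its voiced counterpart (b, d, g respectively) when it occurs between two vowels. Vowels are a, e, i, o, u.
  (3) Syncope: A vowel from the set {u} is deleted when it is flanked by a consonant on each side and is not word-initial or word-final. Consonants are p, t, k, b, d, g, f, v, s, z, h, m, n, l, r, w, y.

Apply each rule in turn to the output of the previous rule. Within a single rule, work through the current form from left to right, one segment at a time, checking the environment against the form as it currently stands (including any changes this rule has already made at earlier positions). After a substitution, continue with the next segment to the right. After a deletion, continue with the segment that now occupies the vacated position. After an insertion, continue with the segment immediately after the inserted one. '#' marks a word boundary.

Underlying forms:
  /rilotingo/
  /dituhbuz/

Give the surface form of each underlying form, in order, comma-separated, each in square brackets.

[rilodingo], [didhbs]

/rilotingo/:
  (1) Word-Final Devoicing: no change — [rilotingo]
  (2) Voicing Between Vowels: [rilotingo] → [rilodingo]
  (3) Syncope: no change — [rilodingo]
/dituhbuz/:
  (1) Word-Final Devoicing: [dituhbuz] → [dituhbus]
  (2) Voicing Between Vowels: [dituhbus] → [diduhbus]
  (3) Syncope: [diduhbus] → [didhbs]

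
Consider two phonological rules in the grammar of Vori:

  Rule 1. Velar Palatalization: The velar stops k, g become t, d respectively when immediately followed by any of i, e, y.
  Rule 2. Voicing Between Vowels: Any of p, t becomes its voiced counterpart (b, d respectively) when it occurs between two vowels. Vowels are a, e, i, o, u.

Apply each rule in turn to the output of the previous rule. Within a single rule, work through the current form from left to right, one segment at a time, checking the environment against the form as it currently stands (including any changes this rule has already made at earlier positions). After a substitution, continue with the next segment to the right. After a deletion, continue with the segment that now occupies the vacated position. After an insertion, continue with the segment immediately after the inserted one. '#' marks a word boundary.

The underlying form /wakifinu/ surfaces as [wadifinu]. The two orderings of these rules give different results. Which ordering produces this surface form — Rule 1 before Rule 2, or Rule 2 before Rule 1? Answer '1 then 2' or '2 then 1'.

1 then 2

Order 1 then 2:
  1 Velar Palatalization: [wakifinu] → [watifinu]
  2 Voicing Between Vowels: [watifinu] → [wadifinu]
  result: [wadifinu]
Order 2 then 1:
  2 Voicing Between Vowels: no change — [wakifinu]
  1 Velar Palatalization: [wakifinu] → [watifinu]
  result: [watifinu]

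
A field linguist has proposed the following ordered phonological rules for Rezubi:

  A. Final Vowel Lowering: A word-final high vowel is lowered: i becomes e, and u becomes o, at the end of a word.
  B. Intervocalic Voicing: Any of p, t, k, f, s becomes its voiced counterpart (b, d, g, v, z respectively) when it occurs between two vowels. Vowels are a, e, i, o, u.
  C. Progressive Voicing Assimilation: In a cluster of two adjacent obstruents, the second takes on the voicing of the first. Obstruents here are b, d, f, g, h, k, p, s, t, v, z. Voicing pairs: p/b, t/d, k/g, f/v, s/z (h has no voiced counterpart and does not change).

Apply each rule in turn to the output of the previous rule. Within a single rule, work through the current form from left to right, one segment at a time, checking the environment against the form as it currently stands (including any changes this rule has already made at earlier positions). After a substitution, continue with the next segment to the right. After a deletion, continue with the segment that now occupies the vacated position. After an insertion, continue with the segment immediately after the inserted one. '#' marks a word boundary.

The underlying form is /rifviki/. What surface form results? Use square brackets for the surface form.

A Final Vowel Lowering: [rifviki] → [rifvike]
B Intervocalic Voicing: [rifvike] → [rifvige]
C Progressive Voicing Assimilation: [rifvige] → [riffige]

[riffige]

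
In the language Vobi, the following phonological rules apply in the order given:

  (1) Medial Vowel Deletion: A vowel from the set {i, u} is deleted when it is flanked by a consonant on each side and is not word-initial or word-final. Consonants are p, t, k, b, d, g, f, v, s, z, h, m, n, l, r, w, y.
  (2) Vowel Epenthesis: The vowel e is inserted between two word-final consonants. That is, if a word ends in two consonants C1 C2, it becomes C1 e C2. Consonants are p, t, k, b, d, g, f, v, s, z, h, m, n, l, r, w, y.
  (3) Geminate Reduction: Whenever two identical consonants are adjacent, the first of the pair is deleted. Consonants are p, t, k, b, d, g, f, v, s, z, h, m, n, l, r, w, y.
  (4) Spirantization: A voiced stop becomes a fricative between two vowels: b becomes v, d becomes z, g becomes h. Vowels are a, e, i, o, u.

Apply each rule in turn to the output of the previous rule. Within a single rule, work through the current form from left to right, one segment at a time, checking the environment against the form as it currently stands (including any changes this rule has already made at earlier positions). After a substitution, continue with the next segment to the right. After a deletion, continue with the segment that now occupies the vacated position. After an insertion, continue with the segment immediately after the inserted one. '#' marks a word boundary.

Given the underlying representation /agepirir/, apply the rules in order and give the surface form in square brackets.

[aheprer]

(1) Medial Vowel Deletion: [agepirir] → [ageprr]
(2) Vowel Epenthesis: [ageprr] → [ageprer]
(3) Geminate Reduction: no change — [ageprer]
(4) Spirantization: [ageprer] → [aheprer]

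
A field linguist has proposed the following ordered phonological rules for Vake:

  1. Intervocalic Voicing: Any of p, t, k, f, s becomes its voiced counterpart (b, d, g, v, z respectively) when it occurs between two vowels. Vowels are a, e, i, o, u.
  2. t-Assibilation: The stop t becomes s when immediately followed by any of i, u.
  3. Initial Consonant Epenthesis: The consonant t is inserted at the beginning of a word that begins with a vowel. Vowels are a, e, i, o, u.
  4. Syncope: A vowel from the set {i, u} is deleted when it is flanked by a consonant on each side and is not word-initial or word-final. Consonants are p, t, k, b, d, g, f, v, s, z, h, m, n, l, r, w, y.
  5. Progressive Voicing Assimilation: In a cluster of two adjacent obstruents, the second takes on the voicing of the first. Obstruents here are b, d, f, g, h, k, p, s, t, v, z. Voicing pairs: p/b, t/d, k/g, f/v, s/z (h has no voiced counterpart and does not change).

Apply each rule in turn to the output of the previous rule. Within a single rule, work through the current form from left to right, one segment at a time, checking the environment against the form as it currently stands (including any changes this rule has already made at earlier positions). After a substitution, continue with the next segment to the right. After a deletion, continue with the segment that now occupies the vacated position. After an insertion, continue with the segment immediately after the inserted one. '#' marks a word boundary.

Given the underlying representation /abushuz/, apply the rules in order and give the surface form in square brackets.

[tabzhs]

1 Intervocalic Voicing: no change — [abushuz]
2 t-Assibilation: no change — [abushuz]
3 Initial Consonant Epenthesis: [abushuz] → [tabushuz]
4 Syncope: [tabushuz] → [tabshz]
5 Progressive Voicing Assimilation: [tabshz] → [tabzhs]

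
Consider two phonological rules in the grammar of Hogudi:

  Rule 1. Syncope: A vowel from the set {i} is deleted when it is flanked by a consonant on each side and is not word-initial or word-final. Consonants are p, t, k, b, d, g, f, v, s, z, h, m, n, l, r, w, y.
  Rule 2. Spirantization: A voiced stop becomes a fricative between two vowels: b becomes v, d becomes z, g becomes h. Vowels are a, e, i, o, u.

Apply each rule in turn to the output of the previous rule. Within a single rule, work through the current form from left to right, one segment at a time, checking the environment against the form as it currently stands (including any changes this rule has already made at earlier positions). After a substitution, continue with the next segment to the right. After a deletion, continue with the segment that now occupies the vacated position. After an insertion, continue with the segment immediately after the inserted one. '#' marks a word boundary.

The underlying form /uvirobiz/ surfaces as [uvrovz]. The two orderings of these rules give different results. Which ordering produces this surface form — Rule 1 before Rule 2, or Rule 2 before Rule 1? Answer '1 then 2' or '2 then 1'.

2 then 1

Order 1 then 2:
  1 Syncope: [uvirobiz] → [uvrobz]
  2 Spirantization: no change — [uvrobz]
  result: [uvrobz]
Order 2 then 1:
  2 Spirantization: [uvirobiz] → [uviroviz]
  1 Syncope: [uviroviz] → [uvrovz]
  result: [uvrovz]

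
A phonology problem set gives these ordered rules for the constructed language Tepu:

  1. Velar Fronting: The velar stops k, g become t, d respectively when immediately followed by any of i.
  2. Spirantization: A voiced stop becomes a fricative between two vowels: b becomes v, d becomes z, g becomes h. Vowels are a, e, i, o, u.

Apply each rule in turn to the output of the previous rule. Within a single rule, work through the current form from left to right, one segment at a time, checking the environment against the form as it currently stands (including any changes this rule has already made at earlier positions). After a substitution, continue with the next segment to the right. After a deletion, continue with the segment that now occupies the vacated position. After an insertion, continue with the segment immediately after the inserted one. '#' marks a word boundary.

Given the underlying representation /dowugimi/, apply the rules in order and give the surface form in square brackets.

[dowuzimi]

1 Velar Fronting: [dowugimi] → [dowudimi]
2 Spirantization: [dowudimi] → [dowuzimi]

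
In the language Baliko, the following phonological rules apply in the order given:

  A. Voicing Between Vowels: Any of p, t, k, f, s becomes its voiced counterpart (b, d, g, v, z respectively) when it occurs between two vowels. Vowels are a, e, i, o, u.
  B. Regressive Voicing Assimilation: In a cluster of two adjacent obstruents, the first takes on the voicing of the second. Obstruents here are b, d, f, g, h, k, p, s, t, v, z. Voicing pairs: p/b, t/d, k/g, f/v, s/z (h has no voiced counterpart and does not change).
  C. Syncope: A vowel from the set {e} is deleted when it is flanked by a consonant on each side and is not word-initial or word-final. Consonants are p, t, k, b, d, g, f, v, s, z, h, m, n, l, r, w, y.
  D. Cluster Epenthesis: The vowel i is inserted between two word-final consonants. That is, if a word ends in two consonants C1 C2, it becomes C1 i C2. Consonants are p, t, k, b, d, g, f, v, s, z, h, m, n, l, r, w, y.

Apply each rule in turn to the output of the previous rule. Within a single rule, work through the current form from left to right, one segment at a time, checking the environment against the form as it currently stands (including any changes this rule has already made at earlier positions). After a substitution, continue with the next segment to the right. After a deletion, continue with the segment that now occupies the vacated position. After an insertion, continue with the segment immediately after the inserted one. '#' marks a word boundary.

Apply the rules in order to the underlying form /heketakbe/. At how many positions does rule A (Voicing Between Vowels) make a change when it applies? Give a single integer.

A Voicing Between Vowels: [heketakbe] → [hegedakbe]
B Regressive Voicing Assimilation: [hegedakbe] → [hegedagbe]
C Syncope: [hegedagbe] → [hgdagbe]
D Cluster Epenthesis: no change — [hgdagbe]
Rule A changed 2 position(s).

2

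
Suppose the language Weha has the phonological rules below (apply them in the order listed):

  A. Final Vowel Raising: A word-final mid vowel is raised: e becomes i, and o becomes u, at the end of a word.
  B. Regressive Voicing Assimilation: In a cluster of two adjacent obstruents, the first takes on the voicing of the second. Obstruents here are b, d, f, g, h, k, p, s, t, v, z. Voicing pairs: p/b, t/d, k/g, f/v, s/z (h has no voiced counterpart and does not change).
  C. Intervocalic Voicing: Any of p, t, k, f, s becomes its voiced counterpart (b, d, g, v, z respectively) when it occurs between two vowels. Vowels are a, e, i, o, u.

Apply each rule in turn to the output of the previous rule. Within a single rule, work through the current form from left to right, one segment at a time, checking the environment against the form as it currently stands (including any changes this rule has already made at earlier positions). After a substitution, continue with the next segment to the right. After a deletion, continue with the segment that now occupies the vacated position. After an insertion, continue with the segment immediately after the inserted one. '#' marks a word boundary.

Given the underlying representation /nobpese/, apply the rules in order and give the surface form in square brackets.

[noppezi]

A Final Vowel Raising: [nobpese] → [nobpesi]
B Regressive Voicing Assimilation: [nobpesi] → [noppesi]
C Intervocalic Voicing: [noppesi] → [noppezi]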